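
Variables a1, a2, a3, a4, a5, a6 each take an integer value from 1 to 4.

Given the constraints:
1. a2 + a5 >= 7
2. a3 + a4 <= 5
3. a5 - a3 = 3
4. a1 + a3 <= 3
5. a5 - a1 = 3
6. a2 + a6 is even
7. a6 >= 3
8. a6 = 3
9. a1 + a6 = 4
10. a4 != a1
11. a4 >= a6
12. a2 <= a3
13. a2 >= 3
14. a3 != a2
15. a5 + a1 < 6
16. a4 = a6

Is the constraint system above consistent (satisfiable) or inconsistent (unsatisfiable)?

Unsatisfiable

From constraints 12 and 13: a3 ≥ a2 ≥ 3. From constraints 7 and 11: a4 ≥ a6 ≥ 3. Hence a3 + a4 ≥ 6. But constraint 2 requires a3 + a4 ≤ 5, and 5 < 6. Contradiction.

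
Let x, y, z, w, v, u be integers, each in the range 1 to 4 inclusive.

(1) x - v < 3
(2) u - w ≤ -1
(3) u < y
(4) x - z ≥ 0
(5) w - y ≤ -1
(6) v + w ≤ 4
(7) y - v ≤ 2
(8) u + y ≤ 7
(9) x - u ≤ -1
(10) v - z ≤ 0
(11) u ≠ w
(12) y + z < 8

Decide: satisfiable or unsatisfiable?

Unsatisfiable

Constraints 2, 4, 5, 7, 9, and 10 give w − u ≥ 1, u − x ≥ 1, x − z ≥ 0, z − v ≥ 0, v − y ≥ -2, y − w ≥ 1.
Adding all 6 inequalities: the left sides telescope to 0, and the right sides sum to 1 + 1 + 0 + 0 + (-2) + 1 = 1. So 0 ≥ 1, which is false.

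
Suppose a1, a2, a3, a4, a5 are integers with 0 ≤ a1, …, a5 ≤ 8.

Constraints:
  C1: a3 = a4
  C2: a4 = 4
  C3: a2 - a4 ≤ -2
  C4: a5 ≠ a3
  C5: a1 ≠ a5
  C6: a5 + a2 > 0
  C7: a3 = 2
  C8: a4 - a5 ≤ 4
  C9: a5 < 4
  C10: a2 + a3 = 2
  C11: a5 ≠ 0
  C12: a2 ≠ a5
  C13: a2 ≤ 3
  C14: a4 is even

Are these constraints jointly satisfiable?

Unsatisfiable

Constraint 7 fixes a3 = 2 and constraint 2 fixes a4 = 4, but constraint 1 requires a3 = a4. Since 2 ≠ 4, contradiction.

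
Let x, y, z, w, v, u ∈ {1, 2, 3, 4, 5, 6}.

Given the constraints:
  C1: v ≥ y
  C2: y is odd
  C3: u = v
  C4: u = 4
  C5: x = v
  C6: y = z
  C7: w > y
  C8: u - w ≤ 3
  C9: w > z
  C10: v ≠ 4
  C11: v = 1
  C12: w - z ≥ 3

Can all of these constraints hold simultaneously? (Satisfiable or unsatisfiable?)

Unsatisfiable

Constraint 4 fixes u = 4 and constraint 11 fixes v = 1, but constraint 3 requires u = v. Since 4 ≠ 1, contradiction.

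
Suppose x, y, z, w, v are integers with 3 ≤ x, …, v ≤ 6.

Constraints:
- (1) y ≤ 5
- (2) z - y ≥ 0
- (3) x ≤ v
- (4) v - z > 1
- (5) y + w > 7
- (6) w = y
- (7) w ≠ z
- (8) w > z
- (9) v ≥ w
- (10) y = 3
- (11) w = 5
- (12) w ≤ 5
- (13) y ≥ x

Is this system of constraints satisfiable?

Unsatisfiable

Constraint 11 fixes w = 5 and constraint 10 fixes y = 3, but constraint 6 requires w = y. Since 5 ≠ 3, contradiction.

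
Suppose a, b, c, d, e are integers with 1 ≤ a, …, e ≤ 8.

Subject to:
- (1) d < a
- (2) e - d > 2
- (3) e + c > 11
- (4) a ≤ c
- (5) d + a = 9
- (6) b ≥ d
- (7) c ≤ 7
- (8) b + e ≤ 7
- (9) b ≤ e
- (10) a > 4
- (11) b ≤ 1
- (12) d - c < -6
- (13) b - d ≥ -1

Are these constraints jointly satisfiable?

Unsatisfiable

From constraints 6 and 11: d ≤ b ≤ 1. From constraints 4 and 7: a ≤ c ≤ 7. Hence d + a ≤ 8. But constraint 5 requires d + a = 9, and 9 > 8. Contradiction.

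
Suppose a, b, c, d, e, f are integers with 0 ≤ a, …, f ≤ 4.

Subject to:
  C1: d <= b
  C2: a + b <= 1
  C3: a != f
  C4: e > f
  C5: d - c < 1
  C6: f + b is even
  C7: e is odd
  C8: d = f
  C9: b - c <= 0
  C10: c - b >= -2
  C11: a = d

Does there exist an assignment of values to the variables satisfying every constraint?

Unsatisfiable

From constraints 8 and 11, a = d = f, so a = f. But constraint 3 says a ≠ f. Contradiction.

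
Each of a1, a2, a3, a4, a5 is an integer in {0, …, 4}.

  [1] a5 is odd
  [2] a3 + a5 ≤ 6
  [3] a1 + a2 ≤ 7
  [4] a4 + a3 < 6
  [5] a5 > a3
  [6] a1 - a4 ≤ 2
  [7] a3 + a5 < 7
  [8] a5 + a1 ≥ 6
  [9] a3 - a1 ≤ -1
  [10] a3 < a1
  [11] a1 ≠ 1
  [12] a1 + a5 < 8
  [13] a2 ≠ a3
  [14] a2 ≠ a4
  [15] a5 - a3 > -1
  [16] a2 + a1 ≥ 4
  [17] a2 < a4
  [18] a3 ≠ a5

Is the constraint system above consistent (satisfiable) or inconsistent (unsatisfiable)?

One satisfying assignment is a1 = 4, a2 = 0, a3 = 1, a4 = 4, a5 = 3.
For the less obvious constraints — constraint 2: a3 + a5 = 4; constraint 3: a1 + a2 = 4; constraint 4: a4 + a3 = 5 — and the others hold by inspection.

Satisfiable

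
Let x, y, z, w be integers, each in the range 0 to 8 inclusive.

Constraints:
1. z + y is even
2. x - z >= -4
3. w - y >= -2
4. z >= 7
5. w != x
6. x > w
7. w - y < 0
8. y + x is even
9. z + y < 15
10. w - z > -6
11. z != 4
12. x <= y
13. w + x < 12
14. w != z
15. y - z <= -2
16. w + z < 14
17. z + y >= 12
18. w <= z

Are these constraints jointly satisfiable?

Setting (x, y, z, w) = (6, 6, 8, 5) satisfies everything: constraint 2: x - z = -2; constraint 3: w - y = -1, and the others follow.

Satisfiable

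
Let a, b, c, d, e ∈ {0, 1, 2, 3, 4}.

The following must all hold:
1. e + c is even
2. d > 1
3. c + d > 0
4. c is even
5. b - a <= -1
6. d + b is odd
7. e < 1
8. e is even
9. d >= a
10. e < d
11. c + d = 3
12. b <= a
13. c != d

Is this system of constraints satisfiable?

The assignment a = 3, b = 0, c = 0, d = 3, e = 0 works:
  constraint 3 holds since c + d = 3.
  constraint 5 holds since b - a = -3.
  constraint 11 holds since c + d = 3.
The rest check out directly.

Satisfiable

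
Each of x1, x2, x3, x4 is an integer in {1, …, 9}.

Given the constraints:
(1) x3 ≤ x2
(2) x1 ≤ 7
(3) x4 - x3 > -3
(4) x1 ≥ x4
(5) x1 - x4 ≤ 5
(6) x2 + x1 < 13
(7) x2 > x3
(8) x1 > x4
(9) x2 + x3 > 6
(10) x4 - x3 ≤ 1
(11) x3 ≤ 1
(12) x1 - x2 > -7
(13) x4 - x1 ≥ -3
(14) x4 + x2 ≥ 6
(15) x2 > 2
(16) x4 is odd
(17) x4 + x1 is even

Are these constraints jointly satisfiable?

The assignment x1 = 3, x2 = 7, x3 = 1, x4 = 1 works:
  constraint 3 holds since x4 - x3 = 0.
  constraint 5 holds since x1 - x4 = 2.
The rest check out directly.

Satisfiable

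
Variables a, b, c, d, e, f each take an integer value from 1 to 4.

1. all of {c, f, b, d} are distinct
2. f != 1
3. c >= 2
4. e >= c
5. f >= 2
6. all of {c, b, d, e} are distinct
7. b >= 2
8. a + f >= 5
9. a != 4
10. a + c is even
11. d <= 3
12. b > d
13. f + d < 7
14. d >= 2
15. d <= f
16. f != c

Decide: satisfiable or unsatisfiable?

Constraints 3, 5, 7, and 14 confine each of c, f, b, d to the 3 values {2, …, 4} (the domain already gives each ≤ 4).
Constraint 1 requires all 4 of them to be distinct, but only 3 values are available — impossible by the pigeonhole principle.

Unsatisfiable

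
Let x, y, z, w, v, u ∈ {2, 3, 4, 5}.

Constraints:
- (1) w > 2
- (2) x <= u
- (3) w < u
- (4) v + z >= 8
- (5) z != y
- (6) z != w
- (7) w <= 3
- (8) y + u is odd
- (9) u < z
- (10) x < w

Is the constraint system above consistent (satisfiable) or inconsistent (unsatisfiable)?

Satisfiable

One satisfying assignment is x = 2, y = 3, z = 5, w = 3, v = 4, u = 4.
For the less obvious constraints — constraint 4: v + z = 9; constraint 8: y + u = 7 is odd — and the others hold by inspection.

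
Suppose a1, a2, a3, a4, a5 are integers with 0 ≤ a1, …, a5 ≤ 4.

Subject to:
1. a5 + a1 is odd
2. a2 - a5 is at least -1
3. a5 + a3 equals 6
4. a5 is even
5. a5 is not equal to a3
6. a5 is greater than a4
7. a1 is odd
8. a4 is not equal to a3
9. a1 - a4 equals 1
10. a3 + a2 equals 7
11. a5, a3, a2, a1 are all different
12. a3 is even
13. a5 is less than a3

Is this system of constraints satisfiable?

Take a1 = 1, a2 = 3, a3 = 4, a4 = 0, a5 = 2. Then constraint 2: a2 - a5 = 1; constraint 3: a5 + a3 = 6; constraint 9: a1 - a4 = 1, and every other listed constraint is also met.

Satisfiable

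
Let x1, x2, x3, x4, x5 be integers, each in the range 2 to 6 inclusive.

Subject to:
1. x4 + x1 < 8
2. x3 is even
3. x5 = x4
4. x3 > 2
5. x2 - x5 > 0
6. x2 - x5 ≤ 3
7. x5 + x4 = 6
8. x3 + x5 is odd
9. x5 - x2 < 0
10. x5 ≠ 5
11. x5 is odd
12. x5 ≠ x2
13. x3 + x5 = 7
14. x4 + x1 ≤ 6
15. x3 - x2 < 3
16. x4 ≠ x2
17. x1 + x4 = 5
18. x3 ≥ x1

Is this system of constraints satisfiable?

Satisfiable

The assignment x1 = 2, x2 = 4, x3 = 4, x4 = 3, x5 = 3 works:
  constraint 1 holds since x4 + x1 = 5.
  constraint 5 holds since x2 - x5 = 1.
The rest check out directly.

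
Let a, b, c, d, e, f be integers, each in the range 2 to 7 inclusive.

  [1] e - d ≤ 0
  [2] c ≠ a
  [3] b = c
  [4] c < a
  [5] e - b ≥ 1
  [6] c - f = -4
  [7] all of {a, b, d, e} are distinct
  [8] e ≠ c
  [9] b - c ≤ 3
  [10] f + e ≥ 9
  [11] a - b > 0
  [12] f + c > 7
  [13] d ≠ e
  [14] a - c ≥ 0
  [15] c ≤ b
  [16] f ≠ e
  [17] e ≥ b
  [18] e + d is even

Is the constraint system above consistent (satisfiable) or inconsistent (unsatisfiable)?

Satisfiable

Take a = 4, b = 3, c = 3, d = 7, e = 5, f = 7. Then constraint 1: e - d = -2; constraint 5: e - b = 2, and every other listed constraint is also met.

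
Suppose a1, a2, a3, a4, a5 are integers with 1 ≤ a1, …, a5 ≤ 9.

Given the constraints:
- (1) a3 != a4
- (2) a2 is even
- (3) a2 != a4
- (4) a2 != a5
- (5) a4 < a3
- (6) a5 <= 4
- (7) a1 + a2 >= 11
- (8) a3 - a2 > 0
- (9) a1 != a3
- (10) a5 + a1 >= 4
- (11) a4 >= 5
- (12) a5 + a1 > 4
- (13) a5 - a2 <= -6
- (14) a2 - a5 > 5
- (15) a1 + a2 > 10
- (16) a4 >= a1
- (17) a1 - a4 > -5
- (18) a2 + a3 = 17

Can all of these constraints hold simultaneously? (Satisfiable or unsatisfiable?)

Satisfiable

The assignment a1 = 4, a2 = 8, a3 = 9, a4 = 6, a5 = 2 works:
  constraint 7 holds since a1 + a2 = 12.
  constraint 8 holds since a3 - a2 = 1.
The rest check out directly.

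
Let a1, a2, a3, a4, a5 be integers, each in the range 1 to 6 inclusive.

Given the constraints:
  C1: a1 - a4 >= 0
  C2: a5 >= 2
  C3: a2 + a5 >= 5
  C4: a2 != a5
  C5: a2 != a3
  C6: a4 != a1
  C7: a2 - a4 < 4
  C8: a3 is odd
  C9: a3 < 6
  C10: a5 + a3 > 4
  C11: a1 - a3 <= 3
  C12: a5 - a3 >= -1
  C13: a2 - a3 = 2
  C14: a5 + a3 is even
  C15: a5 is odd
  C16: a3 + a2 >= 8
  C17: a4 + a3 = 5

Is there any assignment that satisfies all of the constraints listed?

Try a1 = 5, a2 = 5, a3 = 3, a4 = 2, a5 = 3.
Check constraint 1: a1 - a4 = 3; constraint 3: a2 + a5 = 8; constraint 7: a2 - a4 = 3. The remaining constraints are straightforward to verify.

Satisfiable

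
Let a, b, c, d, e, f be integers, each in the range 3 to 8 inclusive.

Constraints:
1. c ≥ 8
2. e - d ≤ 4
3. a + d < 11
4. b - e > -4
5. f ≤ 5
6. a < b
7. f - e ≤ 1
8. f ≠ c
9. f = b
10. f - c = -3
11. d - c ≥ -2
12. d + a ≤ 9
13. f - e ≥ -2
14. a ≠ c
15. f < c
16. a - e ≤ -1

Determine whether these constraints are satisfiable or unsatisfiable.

Satisfiable

The assignment a = 3, b = 5, c = 8, d = 6, e = 7, f = 5 works:
  constraint 2 holds since e - d = 1.
  constraint 3 holds since a + d = 9.
The rest check out directly.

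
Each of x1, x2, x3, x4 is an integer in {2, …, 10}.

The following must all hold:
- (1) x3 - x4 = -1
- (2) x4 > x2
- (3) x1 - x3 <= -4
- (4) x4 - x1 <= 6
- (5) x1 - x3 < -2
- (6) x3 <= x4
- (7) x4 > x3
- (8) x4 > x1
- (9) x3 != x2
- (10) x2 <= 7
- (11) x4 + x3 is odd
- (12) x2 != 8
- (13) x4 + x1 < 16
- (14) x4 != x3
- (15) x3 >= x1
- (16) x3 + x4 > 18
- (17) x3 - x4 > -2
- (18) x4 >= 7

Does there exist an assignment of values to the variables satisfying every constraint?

Take x1 = 5, x2 = 5, x3 = 9, x4 = 10. Then constraint 1: x3 - x4 = -1; constraint 3: x1 - x3 = -4; constraint 4: x4 - x1 = 5, and every other listed constraint is also met.

Satisfiable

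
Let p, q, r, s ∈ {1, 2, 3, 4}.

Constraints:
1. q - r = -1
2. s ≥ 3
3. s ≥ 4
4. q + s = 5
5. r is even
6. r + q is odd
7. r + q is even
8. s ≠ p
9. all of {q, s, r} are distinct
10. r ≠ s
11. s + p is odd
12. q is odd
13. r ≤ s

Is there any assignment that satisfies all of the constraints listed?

Constraint 5 makes r even and constraint 12 makes q odd, so r + q must be odd. Constraint 7 says r + q is even — contradiction.

Unsatisfiable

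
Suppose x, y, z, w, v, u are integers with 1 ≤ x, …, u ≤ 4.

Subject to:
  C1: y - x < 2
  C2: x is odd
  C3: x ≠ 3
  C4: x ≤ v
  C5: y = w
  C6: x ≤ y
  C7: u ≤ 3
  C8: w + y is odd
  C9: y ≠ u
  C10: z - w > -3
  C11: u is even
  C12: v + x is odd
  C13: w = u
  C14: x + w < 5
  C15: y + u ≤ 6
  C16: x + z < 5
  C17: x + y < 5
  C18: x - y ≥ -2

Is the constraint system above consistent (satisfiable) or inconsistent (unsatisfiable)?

Unsatisfiable

From constraints 5 and 13, y = w = u, so y = u. But constraint 9 says y ≠ u. Contradiction.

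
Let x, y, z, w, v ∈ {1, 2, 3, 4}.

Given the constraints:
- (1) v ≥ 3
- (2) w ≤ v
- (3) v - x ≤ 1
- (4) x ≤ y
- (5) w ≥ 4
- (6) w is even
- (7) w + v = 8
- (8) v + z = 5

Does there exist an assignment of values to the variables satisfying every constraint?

Try x = 4, y = 4, z = 1, w = 4, v = 4.
Check constraint 3: v - x = 0; constraint 7: w + v = 8. The remaining constraints are straightforward to verify.

Satisfiable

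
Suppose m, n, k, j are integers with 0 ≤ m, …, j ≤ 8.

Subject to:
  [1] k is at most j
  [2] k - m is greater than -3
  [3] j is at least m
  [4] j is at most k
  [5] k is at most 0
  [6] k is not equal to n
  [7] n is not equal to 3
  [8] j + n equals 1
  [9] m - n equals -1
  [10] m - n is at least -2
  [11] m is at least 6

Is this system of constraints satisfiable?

Unsatisfiable

From constraints 3 and 11: j ≥ m and m ≥ 6, so j ≥ 6. From constraints 4 and 5: j ≤ k and k ≤ 0, so j ≤ 0. But 0 < 6, so no value of j works.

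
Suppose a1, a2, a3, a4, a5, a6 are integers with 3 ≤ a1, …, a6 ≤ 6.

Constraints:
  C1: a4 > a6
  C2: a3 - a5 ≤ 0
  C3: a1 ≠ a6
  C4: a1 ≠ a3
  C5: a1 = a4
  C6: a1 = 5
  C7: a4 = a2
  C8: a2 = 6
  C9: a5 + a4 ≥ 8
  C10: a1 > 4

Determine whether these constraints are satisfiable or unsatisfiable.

Unsatisfiable

Constraint 6 fixes a1 = 5 and constraint 8 fixes a2 = 6. Constraints 5 and 7 give a1 = a4 = a2, so a1 = a2. But 5 ≠ 6 — contradiction.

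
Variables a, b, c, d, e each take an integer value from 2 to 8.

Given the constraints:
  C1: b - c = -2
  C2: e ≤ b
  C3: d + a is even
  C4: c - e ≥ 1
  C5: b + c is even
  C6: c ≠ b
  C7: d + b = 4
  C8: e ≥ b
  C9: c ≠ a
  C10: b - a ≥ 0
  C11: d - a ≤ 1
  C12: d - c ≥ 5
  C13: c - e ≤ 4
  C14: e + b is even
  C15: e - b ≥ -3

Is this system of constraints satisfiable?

Constraints 4, 10, 11, 12, and 15 give a − d ≥ -1, d − c ≥ 5, c − e ≥ 1, e − b ≥ -3, b − a ≥ 0.
Adding all 5 inequalities: the left sides telescope to 0, and the right sides sum to (-1) + 5 + 1 + (-3) + 0 = 2. So 0 ≥ 2, which is false.

Unsatisfiable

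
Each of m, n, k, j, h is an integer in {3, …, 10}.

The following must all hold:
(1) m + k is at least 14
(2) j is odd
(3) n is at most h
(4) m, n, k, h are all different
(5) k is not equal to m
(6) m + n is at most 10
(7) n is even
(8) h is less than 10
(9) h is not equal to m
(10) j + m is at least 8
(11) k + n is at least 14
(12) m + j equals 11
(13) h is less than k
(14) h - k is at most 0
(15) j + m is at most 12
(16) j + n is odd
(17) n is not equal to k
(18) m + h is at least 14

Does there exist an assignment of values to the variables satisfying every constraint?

Satisfiable

Setting (m, n, k, j, h) = (6, 4, 10, 5, 9) satisfies everything: constraint 1: m + k = 16; constraint 6: m + n = 10; constraint 10: j + m = 11, and the others follow.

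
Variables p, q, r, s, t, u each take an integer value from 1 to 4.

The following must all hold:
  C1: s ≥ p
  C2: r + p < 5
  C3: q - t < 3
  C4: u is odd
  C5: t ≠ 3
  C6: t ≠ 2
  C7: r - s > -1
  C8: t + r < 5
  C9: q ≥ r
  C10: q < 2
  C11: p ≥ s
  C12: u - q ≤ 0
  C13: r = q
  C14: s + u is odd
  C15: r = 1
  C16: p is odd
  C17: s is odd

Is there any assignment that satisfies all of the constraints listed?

Constraint 17 makes s odd and constraint 4 makes u odd, so s + u must be even. Constraint 14 says s + u is odd — contradiction.

Unsatisfiable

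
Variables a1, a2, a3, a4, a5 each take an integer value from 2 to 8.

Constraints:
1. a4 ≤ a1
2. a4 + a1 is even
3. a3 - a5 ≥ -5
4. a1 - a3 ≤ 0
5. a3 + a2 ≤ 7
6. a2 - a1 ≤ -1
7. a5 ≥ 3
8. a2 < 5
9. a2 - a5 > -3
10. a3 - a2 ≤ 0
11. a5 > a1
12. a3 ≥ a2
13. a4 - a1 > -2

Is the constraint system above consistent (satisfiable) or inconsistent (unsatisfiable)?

Constraints 4, 6, and 10 give a2 − a3 ≥ 0, a3 − a1 ≥ 0, a1 − a2 ≥ 1.
Adding all 3 inequalities: the left sides telescope to 0, and the right sides sum to 0 + 0 + 1 = 1. So 0 ≥ 1, which is false.

Unsatisfiable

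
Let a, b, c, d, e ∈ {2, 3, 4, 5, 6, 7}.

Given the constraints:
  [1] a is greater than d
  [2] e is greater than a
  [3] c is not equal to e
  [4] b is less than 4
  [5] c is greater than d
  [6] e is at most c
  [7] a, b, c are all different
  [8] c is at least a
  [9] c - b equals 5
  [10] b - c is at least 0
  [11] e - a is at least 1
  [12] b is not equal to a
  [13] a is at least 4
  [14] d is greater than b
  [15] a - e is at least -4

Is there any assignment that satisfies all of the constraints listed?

Unsatisfiable

Constraints 1, 2, 6, 10, and 14 give a < e, e ≤ c, c ≤ b, b < d, d < a. Chaining: a < e ≤ c ≤ b < d < a, which forces a < a — impossible.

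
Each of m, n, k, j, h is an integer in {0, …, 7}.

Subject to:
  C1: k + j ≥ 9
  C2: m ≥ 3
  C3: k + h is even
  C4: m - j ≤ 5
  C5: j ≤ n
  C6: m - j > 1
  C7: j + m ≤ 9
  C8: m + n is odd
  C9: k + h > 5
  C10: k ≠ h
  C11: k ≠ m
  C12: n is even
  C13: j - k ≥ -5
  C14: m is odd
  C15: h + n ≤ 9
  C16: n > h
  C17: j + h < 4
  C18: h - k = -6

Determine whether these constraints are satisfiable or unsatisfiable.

Satisfiable

Take m = 5, n = 6, k = 6, j = 3, h = 0. Then constraint 1: k + j = 9; constraint 4: m - j = 2; constraint 6: m - j = 2, and every other listed constraint is also met.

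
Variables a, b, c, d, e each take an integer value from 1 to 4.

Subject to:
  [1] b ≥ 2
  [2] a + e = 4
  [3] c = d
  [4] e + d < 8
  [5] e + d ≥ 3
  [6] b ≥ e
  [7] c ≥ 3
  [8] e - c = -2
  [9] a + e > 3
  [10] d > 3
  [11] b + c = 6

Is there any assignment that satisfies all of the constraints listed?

Satisfiable

The assignment a = 2, b = 2, c = 4, d = 4, e = 2 works:
  constraint 2 holds since a + e = 4.
  constraint 4 holds since e + d = 6.
  constraint 5 holds since e + d = 6.
The rest check out directly.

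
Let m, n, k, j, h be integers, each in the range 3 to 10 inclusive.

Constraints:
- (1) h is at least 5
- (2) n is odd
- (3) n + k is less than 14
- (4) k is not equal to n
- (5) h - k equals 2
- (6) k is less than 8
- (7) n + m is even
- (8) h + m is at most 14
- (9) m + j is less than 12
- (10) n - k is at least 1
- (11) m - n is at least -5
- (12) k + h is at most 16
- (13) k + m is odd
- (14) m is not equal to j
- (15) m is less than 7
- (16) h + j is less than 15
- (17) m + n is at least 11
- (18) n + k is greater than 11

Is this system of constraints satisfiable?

The assignment m = 5, n = 7, k = 6, j = 6, h = 8 works:
  constraint 3 holds since n + k = 13.
  constraint 5 holds since h - k = 2.
The rest check out directly.

Satisfiable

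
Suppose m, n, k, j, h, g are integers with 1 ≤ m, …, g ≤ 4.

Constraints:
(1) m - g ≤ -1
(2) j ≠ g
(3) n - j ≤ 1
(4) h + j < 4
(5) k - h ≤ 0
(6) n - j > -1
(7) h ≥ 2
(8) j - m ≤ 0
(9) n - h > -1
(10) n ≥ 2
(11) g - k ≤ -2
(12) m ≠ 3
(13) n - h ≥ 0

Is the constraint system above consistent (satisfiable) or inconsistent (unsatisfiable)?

Constraints 1, 3, 5, 8, 11, and 13 give n − h ≥ 0, h − k ≥ 0, k − g ≥ 2, g − m ≥ 1, m − j ≥ 0, j − n ≥ -1.
Adding all 6 inequalities: the left sides telescope to 0, and the right sides sum to 0 + 0 + 2 + 1 + 0 + (-1) = 2. So 0 ≥ 2, which is false.

Unsatisfiable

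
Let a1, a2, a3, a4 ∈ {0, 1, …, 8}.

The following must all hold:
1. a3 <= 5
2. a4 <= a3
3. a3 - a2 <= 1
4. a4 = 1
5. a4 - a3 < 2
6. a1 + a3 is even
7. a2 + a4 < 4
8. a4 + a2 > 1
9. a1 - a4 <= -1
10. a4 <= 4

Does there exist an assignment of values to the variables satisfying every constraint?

Satisfiable

One satisfying assignment is a1 = 0, a2 = 2, a3 = 2, a4 = 1.
For the less obvious constraints — constraint 3: a3 - a2 = 0; constraint 5: a4 - a3 = -1; constraint 7: a2 + a4 = 3 — and the others hold by inspection.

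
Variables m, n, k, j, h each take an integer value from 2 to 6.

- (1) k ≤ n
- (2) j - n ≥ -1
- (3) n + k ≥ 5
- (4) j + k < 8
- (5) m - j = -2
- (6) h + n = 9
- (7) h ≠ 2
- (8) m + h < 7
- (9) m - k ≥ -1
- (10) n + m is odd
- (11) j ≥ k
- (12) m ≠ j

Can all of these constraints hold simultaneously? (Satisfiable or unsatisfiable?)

One satisfying assignment is m = 3, n = 6, k = 2, j = 5, h = 3.
For the less obvious constraints — constraint 2: j - n = -1; constraint 3: n + k = 8; constraint 4: j + k = 7 — and the others hold by inspection.

Satisfiable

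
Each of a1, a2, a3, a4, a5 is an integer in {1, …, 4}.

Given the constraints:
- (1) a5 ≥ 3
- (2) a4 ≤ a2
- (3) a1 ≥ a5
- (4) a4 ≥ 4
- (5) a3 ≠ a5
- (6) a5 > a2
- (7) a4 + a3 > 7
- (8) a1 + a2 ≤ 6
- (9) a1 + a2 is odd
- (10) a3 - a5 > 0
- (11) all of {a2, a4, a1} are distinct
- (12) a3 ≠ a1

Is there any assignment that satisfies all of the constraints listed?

Unsatisfiable

From constraints 1 and 3: a1 ≥ a5 ≥ 3. From constraints 2 and 4: a2 ≥ a4 ≥ 4. Hence a1 + a2 ≥ 7. But constraint 8 requires a1 + a2 ≤ 6, and 6 < 7. Contradiction.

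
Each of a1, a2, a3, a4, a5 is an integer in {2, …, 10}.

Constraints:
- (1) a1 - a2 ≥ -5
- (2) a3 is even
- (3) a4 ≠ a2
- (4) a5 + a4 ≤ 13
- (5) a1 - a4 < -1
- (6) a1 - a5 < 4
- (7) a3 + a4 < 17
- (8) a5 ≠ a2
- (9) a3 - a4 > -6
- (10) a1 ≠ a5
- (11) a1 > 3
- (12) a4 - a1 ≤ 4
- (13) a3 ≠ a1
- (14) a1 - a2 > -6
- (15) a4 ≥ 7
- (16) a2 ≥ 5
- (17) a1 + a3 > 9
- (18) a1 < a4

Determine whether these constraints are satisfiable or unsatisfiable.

Satisfiable

Setting (a1, a2, a3, a4, a5) = (5, 10, 6, 9, 3) satisfies everything: constraint 1: a1 - a2 = -5; constraint 4: a5 + a4 = 12, and the others follow.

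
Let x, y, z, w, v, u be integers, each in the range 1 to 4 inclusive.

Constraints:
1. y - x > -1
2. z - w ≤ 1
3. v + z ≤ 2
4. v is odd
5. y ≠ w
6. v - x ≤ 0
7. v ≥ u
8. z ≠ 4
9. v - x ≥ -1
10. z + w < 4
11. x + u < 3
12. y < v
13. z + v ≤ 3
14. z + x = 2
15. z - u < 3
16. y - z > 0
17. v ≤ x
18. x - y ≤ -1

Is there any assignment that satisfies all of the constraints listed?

Constraints 6, 12, and 18 give x < y, y < v, v ≤ x. Chaining: x < y < v ≤ x, which forces x < x — impossible.

Unsatisfiable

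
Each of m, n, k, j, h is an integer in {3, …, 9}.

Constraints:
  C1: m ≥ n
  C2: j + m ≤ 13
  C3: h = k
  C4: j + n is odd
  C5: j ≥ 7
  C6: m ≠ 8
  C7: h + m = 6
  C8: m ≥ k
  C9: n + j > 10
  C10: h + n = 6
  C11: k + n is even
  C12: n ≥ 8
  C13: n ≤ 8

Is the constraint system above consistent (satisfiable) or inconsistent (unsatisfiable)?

From constraint 5: j ≥ 7. From constraints 1 and 12: m ≥ n ≥ 8. Hence j + m ≥ 15. But constraint 2 requires j + m ≤ 13, and 13 < 15. Contradiction.

Unsatisfiable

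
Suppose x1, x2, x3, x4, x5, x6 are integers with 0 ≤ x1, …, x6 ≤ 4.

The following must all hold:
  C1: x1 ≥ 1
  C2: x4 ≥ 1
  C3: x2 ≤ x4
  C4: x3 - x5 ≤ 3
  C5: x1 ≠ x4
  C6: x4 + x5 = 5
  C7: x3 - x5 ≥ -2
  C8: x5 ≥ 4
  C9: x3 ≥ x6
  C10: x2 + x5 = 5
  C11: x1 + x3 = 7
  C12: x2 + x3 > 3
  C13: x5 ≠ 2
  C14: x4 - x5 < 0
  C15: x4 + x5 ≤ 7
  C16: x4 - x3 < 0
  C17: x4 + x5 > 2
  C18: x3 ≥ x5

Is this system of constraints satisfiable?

The assignment x1 = 3, x2 = 1, x3 = 4, x4 = 1, x5 = 4, x6 = 3 works:
  constraint 4 holds since x3 - x5 = 0.
  constraint 6 holds since x4 + x5 = 5.
The rest check out directly.

Satisfiable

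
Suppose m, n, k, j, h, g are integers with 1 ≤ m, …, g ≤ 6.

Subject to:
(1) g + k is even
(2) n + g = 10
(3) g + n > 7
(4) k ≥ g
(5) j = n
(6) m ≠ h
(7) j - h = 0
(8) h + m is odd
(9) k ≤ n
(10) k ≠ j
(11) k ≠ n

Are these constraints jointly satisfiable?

Take m = 1, n = 6, k = 4, j = 6, h = 6, g = 4. Then constraint 2: n + g = 10; constraint 3: g + n = 10; constraint 7: j - h = 0, and every other listed constraint is also met.

Satisfiable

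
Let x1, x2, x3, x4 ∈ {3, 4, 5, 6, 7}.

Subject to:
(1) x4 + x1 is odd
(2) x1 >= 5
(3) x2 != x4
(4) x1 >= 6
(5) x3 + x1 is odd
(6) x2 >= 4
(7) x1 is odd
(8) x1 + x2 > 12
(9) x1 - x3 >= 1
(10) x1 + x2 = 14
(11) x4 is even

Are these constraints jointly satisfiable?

Satisfiable

The assignment x1 = 7, x2 = 7, x3 = 4, x4 = 6 works:
  constraint 8 holds since x1 + x2 = 14.
  constraint 9 holds since x1 - x3 = 3.
The rest check out directly.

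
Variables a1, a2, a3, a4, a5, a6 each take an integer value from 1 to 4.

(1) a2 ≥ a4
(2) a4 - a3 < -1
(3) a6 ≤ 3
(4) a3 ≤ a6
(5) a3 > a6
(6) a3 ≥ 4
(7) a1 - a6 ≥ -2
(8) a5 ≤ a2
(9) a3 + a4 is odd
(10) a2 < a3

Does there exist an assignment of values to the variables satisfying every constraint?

Unsatisfiable

From constraint 6: a3 ≥ 4. From constraints 3 and 4: a3 ≤ a6 and a6 ≤ 3, so a3 ≤ 3. But 3 < 4, so no value of a3 works.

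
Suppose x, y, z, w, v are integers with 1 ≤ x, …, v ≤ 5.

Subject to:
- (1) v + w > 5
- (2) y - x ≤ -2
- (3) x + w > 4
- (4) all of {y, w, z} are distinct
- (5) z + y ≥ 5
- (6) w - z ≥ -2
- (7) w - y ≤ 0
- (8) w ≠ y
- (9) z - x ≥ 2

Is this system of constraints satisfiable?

Unsatisfiable

Constraints 2, 6, 7, and 9 give x − y ≥ 2, y − w ≥ 0, w − z ≥ -2, z − x ≥ 2.
Adding all 4 inequalities: the left sides telescope to 0, and the right sides sum to 2 + 0 + (-2) + 2 = 2. So 0 ≥ 2, which is false.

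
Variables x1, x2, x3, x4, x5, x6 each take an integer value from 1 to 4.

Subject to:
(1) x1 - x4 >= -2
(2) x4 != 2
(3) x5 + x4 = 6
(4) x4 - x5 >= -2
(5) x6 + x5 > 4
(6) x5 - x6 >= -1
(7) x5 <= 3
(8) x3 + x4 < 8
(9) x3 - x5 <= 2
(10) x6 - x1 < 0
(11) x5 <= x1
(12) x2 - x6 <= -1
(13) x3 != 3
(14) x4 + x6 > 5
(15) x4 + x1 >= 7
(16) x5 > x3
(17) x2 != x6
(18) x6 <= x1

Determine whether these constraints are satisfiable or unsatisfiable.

Satisfiable

Try x1 = 4, x2 = 2, x3 = 2, x4 = 3, x5 = 3, x6 = 3.
Check constraint 1: x1 - x4 = 1; constraint 3: x5 + x4 = 6; constraint 4: x4 - x5 = 0. The remaining constraints are straightforward to verify.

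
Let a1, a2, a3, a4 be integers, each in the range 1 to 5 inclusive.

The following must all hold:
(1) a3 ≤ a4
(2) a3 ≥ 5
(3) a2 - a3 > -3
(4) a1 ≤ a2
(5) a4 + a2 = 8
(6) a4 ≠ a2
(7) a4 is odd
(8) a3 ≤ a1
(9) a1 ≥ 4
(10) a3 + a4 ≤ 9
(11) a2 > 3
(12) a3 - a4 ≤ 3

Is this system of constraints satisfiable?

From constraints 1 and 2: a4 ≥ a3 ≥ 5. From constraints 4 and 9: a2 ≥ a1 ≥ 4. Hence a4 + a2 ≥ 9. But constraint 5 requires a4 + a2 = 8, and 8 < 9. Contradiction.

Unsatisfiable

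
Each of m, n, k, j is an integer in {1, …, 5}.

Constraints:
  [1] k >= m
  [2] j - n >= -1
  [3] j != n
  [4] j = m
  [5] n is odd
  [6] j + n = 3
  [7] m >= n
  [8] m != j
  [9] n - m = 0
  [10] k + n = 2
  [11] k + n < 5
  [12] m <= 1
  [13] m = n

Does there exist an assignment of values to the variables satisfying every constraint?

Unsatisfiable

From constraints 4 and 13, j = m = n, so j = n. But constraint 3 says j ≠ n. Contradiction.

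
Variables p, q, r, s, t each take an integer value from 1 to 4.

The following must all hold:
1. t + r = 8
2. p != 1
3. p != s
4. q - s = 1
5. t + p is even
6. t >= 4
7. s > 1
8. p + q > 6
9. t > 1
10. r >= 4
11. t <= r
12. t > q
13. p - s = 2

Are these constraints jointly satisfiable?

Try p = 4, q = 3, r = 4, s = 2, t = 4.
Check constraint 1: t + r = 8; constraint 4: q - s = 1; constraint 8: p + q = 7. The remaining constraints are straightforward to verify.

Satisfiable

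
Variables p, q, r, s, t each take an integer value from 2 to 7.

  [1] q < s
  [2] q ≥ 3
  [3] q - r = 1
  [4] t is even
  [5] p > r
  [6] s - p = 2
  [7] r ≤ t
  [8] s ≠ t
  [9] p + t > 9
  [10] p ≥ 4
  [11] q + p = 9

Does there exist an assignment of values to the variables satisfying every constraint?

Satisfiable

Try p = 5, q = 4, r = 3, s = 7, t = 6.
Check constraint 3: q - r = 1; constraint 6: s - p = 2; constraint 9: p + t = 11. The remaining constraints are straightforward to verify.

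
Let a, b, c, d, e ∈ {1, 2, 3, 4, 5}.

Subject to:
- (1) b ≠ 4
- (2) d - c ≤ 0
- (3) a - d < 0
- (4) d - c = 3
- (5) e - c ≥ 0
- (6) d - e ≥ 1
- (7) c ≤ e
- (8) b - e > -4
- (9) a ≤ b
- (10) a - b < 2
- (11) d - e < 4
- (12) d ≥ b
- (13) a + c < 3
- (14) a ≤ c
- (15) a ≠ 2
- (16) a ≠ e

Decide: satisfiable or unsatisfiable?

Constraints 2, 5, and 6 give c − d ≥ 0, d − e ≥ 1, e − c ≥ 0.
Adding all 3 inequalities: the left sides telescope to 0, and the right sides sum to 0 + 1 + 0 = 1. So 0 ≥ 1, which is false.

Unsatisfiable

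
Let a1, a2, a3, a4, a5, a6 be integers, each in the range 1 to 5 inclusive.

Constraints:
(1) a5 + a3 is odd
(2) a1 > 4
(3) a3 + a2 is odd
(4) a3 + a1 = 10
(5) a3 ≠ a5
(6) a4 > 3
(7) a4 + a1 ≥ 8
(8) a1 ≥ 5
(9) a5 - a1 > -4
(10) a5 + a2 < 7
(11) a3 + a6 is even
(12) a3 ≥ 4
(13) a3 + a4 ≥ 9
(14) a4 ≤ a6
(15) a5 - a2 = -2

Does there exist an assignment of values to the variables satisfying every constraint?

One satisfying assignment is a1 = 5, a2 = 4, a3 = 5, a4 = 4, a5 = 2, a6 = 5.
For the less obvious constraints — constraint 4: a3 + a1 = 10; constraint 7: a4 + a1 = 9; constraint 9: a5 - a1 = -3 — and the others hold by inspection.

Satisfiable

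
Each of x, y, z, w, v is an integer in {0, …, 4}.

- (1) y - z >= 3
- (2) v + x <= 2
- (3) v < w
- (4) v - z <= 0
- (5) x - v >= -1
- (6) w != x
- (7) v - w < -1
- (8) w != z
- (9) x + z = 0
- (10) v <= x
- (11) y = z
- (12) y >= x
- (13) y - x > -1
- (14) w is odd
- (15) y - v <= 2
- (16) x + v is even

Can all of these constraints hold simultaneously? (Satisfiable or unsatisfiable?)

Unsatisfiable

Constraints 1, 4, and 15 give v − y ≥ -2, y − z ≥ 3, z − v ≥ 0.
Adding all 3 inequalities: the left sides telescope to 0, and the right sides sum to (-2) + 3 + 0 = 1. So 0 ≥ 1, which is false.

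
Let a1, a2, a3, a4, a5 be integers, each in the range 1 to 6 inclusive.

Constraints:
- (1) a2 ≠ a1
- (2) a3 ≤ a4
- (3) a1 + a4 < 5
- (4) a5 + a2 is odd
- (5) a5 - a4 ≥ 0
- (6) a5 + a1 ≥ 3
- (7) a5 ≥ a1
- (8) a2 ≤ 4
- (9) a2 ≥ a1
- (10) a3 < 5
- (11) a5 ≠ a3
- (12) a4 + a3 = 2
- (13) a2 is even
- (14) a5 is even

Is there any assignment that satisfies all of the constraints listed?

Constraint 14 makes a5 even and constraint 13 makes a2 even, so a5 + a2 must be even. Constraint 4 says a5 + a2 is odd — contradiction.

Unsatisfiable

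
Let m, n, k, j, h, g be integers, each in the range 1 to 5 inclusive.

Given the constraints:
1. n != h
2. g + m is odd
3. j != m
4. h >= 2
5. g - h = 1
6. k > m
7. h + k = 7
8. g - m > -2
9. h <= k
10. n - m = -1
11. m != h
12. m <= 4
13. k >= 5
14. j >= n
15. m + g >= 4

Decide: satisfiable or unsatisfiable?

Satisfiable

Take m = 4, n = 3, k = 5, j = 3, h = 2, g = 3. Then constraint 5: g - h = 1; constraint 7: h + k = 7; constraint 8: g - m = -1, and every other listed constraint is also met.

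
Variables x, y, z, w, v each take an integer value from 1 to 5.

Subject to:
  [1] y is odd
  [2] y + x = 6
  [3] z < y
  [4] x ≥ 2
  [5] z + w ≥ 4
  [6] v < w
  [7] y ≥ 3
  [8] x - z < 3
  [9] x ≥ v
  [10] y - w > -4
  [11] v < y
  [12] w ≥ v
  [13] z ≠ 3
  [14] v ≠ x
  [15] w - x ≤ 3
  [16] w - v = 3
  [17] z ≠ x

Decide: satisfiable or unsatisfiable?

Satisfiable

Try x = 3, y = 3, z = 1, w = 4, v = 1.
Check constraint 2: y + x = 6; constraint 5: z + w = 5; constraint 8: x - z = 2. The remaining constraints are straightforward to verify.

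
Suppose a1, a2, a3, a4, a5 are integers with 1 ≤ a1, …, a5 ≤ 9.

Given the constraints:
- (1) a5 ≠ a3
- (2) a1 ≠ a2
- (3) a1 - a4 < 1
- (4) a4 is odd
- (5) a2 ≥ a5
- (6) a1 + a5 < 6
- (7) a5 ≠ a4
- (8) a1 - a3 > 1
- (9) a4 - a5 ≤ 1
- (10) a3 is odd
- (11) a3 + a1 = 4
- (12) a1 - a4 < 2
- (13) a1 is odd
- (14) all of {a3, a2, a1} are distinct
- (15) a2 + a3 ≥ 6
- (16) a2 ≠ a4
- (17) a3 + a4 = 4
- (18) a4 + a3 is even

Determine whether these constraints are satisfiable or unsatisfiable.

Satisfiable

Take a1 = 3, a2 = 5, a3 = 1, a4 = 3, a5 = 2. Then constraint 3: a1 - a4 = 0; constraint 6: a1 + a5 = 5, and every other listed constraint is also met.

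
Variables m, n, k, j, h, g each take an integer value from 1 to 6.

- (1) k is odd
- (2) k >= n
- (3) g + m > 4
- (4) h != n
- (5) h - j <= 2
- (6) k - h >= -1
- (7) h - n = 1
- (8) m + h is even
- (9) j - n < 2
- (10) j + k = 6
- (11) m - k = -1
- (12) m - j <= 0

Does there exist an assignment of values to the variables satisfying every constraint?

Satisfiable

Setting (m, n, k, j, h, g) = (2, 3, 3, 3, 4, 4) satisfies everything: constraint 3: g + m = 6; constraint 5: h - j = 1; constraint 6: k - h = -1, and the others follow.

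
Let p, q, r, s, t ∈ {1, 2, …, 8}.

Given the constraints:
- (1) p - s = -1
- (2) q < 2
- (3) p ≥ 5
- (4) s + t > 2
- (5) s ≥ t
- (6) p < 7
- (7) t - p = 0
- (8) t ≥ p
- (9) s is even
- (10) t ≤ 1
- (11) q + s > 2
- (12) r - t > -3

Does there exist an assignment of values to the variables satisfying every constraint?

Unsatisfiable

From constraints 3 and 8: t ≥ p and p ≥ 5, so t ≥ 5. From constraint 10: t ≤ 1. But 1 < 5, so no value of t works.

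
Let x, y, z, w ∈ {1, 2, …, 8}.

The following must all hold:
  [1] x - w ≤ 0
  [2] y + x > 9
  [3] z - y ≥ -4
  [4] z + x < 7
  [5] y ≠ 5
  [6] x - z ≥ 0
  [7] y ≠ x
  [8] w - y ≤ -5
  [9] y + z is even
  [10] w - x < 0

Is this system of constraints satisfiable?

Constraints 1, 3, 6, and 8 give y − w ≥ 5, w − x ≥ 0, x − z ≥ 0, z − y ≥ -4.
Adding all 4 inequalities: the left sides telescope to 0, and the right sides sum to 5 + 0 + 0 + (-4) = 1. So 0 ≥ 1, which is false.

Unsatisfiable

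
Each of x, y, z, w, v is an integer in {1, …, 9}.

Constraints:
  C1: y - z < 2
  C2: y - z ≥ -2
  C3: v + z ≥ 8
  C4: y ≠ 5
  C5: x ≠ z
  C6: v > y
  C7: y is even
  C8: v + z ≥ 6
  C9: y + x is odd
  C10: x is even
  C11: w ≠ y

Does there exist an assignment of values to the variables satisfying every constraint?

Constraint 7 makes y even and constraint 10 makes x even, so y + x must be even. Constraint 9 says y + x is odd — contradiction.

Unsatisfiable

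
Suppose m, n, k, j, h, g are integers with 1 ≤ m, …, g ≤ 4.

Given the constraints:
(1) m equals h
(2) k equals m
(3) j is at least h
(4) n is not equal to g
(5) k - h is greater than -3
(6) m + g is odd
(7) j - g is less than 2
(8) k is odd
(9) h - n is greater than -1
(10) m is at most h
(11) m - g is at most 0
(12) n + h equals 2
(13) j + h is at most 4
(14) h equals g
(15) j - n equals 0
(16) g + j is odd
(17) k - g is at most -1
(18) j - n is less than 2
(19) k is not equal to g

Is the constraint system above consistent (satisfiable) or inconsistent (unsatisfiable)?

Unsatisfiable

From constraints 1, 2, and 14, k = m = h = g, so k = g. But constraint 19 says k ≠ g. Contradiction.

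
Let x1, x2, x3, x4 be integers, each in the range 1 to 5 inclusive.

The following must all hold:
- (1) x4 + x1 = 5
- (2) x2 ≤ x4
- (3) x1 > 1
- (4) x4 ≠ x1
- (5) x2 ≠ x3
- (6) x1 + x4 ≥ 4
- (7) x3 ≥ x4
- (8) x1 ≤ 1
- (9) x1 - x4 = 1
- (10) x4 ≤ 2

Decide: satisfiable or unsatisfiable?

From constraint 10: x4 ≤ 2. From constraint 8: x1 ≤ 1. Hence x4 + x1 ≤ 3. But constraint 1 requires x4 + x1 = 5, and 5 > 3. Contradiction.

Unsatisfiable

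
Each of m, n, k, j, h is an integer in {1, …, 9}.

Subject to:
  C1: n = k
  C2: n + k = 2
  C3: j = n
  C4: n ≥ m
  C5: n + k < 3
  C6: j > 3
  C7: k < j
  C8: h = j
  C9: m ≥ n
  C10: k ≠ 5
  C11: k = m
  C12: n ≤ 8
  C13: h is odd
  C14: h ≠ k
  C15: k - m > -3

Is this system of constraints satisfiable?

Unsatisfiable

From constraints 1, 3, and 8, h = j = n = k, so h = k. But constraint 14 says h ≠ k. Contradiction.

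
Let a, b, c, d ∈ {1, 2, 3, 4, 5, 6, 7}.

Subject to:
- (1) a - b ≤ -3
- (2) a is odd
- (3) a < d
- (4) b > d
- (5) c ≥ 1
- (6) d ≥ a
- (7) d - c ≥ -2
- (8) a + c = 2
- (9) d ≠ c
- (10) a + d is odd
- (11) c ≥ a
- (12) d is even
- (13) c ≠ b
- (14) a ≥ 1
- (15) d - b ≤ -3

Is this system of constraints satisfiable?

Satisfiable

The assignment a = 1, b = 5, c = 1, d = 2 works:
  constraint 1 holds since a - b = -4.
  constraint 7 holds since d - c = 1.
  constraint 8 holds since a + c = 2.
The rest check out directly.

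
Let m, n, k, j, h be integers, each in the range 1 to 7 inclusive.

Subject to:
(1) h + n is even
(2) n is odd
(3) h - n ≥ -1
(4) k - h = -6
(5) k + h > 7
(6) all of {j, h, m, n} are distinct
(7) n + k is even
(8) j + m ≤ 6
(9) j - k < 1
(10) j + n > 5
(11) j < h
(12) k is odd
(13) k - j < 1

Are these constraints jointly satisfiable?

Try m = 3, n = 5, k = 1, j = 1, h = 7.
Check constraint 3: h - n = 2; constraint 4: k - h = -6; constraint 5: k + h = 8. The remaining constraints are straightforward to verify.

Satisfiable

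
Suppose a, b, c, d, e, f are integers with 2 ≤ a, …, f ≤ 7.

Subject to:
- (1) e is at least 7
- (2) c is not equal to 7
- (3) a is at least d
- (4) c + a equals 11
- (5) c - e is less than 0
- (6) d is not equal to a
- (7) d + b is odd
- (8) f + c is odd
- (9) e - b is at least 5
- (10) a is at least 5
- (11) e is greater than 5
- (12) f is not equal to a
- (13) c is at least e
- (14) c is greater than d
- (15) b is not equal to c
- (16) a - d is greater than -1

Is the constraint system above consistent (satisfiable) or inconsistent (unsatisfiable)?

From constraints 1 and 13: c ≥ e ≥ 7. From constraint 10: a ≥ 5. Hence c + a ≥ 12. But constraint 4 requires c + a = 11, and 11 < 12. Contradiction.

Unsatisfiable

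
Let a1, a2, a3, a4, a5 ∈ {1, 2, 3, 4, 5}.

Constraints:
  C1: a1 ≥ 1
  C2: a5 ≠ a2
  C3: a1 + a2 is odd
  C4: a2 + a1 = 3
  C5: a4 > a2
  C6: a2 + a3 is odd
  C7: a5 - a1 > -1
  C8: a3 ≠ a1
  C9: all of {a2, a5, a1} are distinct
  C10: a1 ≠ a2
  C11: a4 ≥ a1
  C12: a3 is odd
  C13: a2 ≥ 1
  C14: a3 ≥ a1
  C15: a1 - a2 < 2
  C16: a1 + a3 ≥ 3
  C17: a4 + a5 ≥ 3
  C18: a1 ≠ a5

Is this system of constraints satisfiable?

Satisfiable

One satisfying assignment is a1 = 1, a2 = 2, a3 = 3, a4 = 3, a5 = 3.
For the less obvious constraints — constraint 4: a2 + a1 = 3; constraint 7: a5 - a1 = 2; constraint 15: a1 - a2 = -1 — and the others hold by inspection.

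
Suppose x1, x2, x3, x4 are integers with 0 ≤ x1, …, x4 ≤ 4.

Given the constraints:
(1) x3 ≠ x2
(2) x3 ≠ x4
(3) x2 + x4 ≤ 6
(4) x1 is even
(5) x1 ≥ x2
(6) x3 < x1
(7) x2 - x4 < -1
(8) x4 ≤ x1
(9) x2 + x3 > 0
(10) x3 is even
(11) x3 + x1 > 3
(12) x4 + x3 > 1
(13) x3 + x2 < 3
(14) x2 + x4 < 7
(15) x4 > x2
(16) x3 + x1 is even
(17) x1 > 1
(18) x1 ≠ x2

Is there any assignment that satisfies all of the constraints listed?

Satisfiable

Try x1 = 4, x2 = 1, x3 = 0, x4 = 4.
Check constraint 3: x2 + x4 = 5; constraint 7: x2 - x4 = -3. The remaining constraints are straightforward to verify.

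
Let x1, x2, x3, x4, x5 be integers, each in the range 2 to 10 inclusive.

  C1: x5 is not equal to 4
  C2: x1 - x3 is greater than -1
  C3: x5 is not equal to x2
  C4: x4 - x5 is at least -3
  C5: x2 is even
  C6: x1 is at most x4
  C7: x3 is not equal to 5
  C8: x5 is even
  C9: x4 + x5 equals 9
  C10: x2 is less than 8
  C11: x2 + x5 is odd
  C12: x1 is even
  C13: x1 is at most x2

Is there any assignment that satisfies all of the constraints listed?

Constraint 5 makes x2 even and constraint 8 makes x5 even, so x2 + x5 must be even. Constraint 11 says x2 + x5 is odd — contradiction.

Unsatisfiable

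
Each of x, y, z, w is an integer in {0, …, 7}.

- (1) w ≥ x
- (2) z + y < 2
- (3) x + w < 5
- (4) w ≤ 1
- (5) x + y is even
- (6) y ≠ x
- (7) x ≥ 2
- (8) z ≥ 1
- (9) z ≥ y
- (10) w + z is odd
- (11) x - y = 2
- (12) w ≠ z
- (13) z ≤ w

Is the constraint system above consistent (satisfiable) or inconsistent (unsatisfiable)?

From constraints 1 and 7: w ≥ x and x ≥ 2, so w ≥ 2. From constraint 4: w ≤ 1. But 1 < 2, so no value of w works.

Unsatisfiable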